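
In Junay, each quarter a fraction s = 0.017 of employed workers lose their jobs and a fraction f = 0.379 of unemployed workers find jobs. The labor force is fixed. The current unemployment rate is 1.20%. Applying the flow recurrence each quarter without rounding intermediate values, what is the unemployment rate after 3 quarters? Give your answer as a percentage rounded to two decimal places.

With a fixed labor force, u_{t+1} = u_t + s·(1−u_t) − f·u_t = u_t·(1−s−f) + s.
Here 1−s−f = 0.604 and s = 0.017.
u_1 = 0.012000 × 0.604 + 0.017 = 0.024248.
u_2 = 0.024248 × 0.604 + 0.017 = 0.031646.
u_3 = 0.031646 × 0.604 + 0.017 = 0.036114.

Unemployment rate after three quarters ≈ 3.61%.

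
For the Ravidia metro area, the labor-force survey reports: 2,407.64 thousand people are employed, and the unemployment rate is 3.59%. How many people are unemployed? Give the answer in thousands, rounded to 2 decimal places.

Let U be the number unemployed. The labor force is E + U, and U/(E+U) = 0.0359.
So U = 0.0359 × 2,407.64 / (1 − 0.0359) = 86.4343 / 0.9641 ≈ 89.65 thousand.

About 89.65 thousand are unemployed.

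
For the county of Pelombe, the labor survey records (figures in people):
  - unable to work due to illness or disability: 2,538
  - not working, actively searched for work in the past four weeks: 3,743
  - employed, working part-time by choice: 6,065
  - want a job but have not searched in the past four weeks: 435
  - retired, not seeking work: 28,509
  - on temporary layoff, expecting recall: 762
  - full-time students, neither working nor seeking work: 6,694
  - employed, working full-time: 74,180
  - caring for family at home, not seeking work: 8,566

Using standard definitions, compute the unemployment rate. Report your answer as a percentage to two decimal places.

Unemployment rate ≈ 5.32%.

Employed = 6,065 + 74,180 = 80,245.
Unemployed = 3,743 + 762 = 4,505 (jobless and actively searching, or on temporary layoff).
Labor force = 80,245 + 4,505 = 84,750.
Unemployment rate = 4,505 / 84,750 = 5.32%.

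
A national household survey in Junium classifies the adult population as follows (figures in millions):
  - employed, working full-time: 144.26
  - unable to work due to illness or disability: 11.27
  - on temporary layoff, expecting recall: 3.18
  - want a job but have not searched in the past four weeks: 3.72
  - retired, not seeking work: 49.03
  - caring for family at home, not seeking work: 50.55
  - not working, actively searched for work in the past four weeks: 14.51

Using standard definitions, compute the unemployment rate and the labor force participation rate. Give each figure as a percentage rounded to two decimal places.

Employed = 144.26 million.
Unemployed = 3.18 + 14.51 = 17.69 million (jobless and actively searching, or on temporary layoff).
Labor force = 144.26 + 17.69 = 161.95 million.
Not in labor force = 11.27 + 3.72 + 49.03 + 50.55 = 114.57 million (those not working and not actively searching are outside the labor force — including those who want a job but have given up searching).
Civilian working-age population = 161.95 + 114.57 = 276.52 million.
Unemployment rate = 17.69 / 161.95 = 10.92%.
Labor force participation rate = 161.95 / 276.52 = 58.57%.

Unemployment rate ≈ 10.92%; labor force participation rate ≈ 58.57%.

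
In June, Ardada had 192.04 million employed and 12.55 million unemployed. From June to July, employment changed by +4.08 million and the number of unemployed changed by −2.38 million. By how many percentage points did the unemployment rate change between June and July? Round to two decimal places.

The unemployment rate changed by −1.20 percentage points.

June: labor force = 192.04 + 12.55 = 204.59; u = 12.55/204.59 = 6.13%.
July: labor force = 196.12 + 10.17 = 206.29; u = 10.17/206.29 = 4.93%.
Change = 4.93% − 6.13% = −1.20 pp.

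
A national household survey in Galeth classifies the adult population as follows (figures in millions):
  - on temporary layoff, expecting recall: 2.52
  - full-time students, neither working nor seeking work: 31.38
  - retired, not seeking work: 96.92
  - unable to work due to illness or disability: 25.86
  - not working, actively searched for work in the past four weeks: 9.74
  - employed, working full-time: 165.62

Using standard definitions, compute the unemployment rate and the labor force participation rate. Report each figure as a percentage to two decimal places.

Employed = 165.62 million.
Unemployed = 2.52 + 9.74 = 12.26 million (jobless and actively searching, or on temporary layoff).
Labor force = 165.62 + 12.26 = 177.88 million.
Not in labor force = 31.38 + 96.92 + 25.86 = 154.16 million (those not working and not actively searching are outside the labor force).
Civilian working-age population = 177.88 + 154.16 = 332.04 million.
Unemployment rate = 12.26 / 177.88 = 6.89%.
Labor force participation rate = 177.88 / 332.04 = 53.57%.

Unemployment rate ≈ 6.89%; labor force participation rate ≈ 53.57%.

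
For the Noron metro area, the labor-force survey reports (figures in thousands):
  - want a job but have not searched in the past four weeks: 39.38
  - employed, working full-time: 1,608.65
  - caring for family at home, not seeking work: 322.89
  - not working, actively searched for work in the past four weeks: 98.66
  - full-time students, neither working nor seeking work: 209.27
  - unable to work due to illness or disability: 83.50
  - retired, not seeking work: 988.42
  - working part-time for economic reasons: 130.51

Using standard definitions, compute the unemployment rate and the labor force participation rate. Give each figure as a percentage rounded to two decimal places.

Employed = 1,608.65 + 130.51 = 1,739.16 thousand (anyone who worked, including part-time for economic reasons, counts as employed).
Unemployed = 98.66 thousand.
Labor force = 1,739.16 + 98.66 = 1,837.82 thousand.
Not in labor force = 39.38 + 322.89 + 209.27 + 83.50 + 988.42 = 1,643.46 thousand (those not working and not actively searching are outside the labor force — including those who want a job but have given up searching).
Civilian working-age population = 1,837.82 + 1,643.46 = 3,481.28 thousand.
Unemployment rate = 98.66 / 1,837.82 = 5.37%.
Labor force participation rate = 1,837.82 / 3,481.28 = 52.79%.

Unemployment rate ≈ 5.37%; labor force participation rate ≈ 52.79%.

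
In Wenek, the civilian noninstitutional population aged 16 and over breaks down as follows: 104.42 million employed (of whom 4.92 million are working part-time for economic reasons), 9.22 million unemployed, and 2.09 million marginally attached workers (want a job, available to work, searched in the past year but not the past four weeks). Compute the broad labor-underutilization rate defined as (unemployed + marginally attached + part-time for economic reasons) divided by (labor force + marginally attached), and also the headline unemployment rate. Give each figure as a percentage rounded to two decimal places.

Labor force = 104.42 + 9.22 = 113.64 million.
Numerator = 9.22 + 2.09 + 4.92 = 16.23 million.
Denominator = 113.64 + 2.09 = 115.73 million.
Broad rate = 16.23 / 115.73 = 14.02%.
Headline unemployment rate = 9.22 / 113.64 = 8.11%.

Broad underutilization rate ≈ 14.02%; headline unemployment rate ≈ 8.11%.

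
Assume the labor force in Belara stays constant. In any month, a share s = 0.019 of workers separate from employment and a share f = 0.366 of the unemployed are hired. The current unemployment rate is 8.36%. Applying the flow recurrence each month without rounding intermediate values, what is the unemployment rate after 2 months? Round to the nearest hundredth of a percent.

With a fixed labor force, u_{t+1} = u_t + s·(1−u_t) − f·u_t = u_t·(1−s−f) + s.
Here 1−s−f = 0.615 and s = 0.019.
u_1 = 0.083600 × 0.615 + 0.019 = 0.070414.
u_2 = 0.070414 × 0.615 + 0.019 = 0.062305.

Unemployment rate after two months ≈ 6.23%.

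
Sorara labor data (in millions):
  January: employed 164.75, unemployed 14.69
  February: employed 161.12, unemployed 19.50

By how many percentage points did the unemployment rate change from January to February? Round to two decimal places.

January: labor force = 164.75 + 14.69 = 179.44; u = 14.69/179.44 = 8.19%.
February: labor force = 161.12 + 19.50 = 180.62; u = 19.50/180.62 = 10.80%.
Change = 10.80% − 8.19% = +2.61 pp.

The unemployment rate changed by +2.61 percentage points.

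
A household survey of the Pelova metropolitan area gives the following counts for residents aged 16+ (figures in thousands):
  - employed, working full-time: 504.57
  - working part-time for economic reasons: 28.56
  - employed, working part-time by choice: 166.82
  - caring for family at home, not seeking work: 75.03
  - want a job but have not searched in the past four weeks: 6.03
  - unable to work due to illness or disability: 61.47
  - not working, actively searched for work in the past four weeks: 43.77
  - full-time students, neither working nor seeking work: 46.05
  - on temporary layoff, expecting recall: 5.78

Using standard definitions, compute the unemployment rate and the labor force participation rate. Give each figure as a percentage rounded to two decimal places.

Employed = 504.57 + 28.56 + 166.82 = 699.95 thousand (anyone who worked, including part-time for economic reasons, counts as employed).
Unemployed = 43.77 + 5.78 = 49.55 thousand (jobless and actively searching, or on temporary layoff).
Labor force = 699.95 + 49.55 = 749.50 thousand.
Not in labor force = 75.03 + 6.03 + 61.47 + 46.05 = 188.58 thousand (those not working and not actively searching are outside the labor force — including those who want a job but have given up searching).
Civilian working-age population = 749.50 + 188.58 = 938.08 thousand.
Unemployment rate = 49.55 / 749.50 = 6.61%.
Labor force participation rate = 749.50 / 938.08 = 79.90%.

Unemployment rate ≈ 6.61%; labor force participation rate ≈ 79.90%.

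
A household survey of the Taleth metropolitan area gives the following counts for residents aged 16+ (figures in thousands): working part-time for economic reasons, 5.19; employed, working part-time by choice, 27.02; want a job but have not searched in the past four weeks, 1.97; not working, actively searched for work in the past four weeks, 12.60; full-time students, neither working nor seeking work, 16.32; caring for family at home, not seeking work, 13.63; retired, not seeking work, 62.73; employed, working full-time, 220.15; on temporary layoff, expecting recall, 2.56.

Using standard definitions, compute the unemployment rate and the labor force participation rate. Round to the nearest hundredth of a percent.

Unemployment rate ≈ 5.67%; labor force participation rate ≈ 73.87%.

Employed = 5.19 + 27.02 + 220.15 = 252.36 thousand (anyone who worked, including part-time for economic reasons, counts as employed).
Unemployed = 12.60 + 2.56 = 15.16 thousand (jobless and actively searching, or on temporary layoff).
Labor force = 252.36 + 15.16 = 267.52 thousand.
Not in labor force = 1.97 + 16.32 + 13.63 + 62.73 = 94.65 thousand (those not working and not actively searching are outside the labor force — including those who want a job but have given up searching).
Civilian working-age population = 267.52 + 94.65 = 362.17 thousand.
Unemployment rate = 15.16 / 267.52 = 5.67%.
Labor force participation rate = 267.52 / 362.17 = 73.87%.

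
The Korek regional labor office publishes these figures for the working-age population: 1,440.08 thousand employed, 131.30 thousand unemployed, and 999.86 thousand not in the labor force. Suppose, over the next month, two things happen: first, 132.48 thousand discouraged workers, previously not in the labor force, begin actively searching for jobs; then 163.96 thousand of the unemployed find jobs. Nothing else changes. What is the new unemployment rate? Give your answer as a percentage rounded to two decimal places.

New unemployment rate ≈ 5.86%.

Initially, labor force = 1,440.08 + 131.30 = 1,571.38 thousand, so u = 131.30/1,571.38 = 8.36%.
After the first change, unemployed and labor force both rise by 132.48 → E = 1,440.08, U = 263.78, labor force = 1,703.86 thousand.
After the second change, unemployed falls and employed rises by 163.96; labor force unchanged → E = 1,604.04, U = 99.82, labor force = 1,703.86 thousand.
New unemployment rate = 99.82 / 1,703.86 = 5.86%.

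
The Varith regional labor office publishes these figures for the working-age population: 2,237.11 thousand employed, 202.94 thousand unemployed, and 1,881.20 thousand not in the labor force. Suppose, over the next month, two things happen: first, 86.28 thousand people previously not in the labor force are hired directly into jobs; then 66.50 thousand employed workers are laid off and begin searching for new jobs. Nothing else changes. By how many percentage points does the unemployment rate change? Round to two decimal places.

The unemployment rate changes by +2.35 percentage points.

Initially, labor force = 2,237.11 + 202.94 = 2,440.05 thousand, so u = 202.94/2,440.05 = 8.32%.
After the first change, employed and labor force both rise by 86.28; unemployed unchanged → E = 2,323.39, U = 202.94, labor force = 2,526.33 thousand.
After the second change, employed falls and unemployed rises by 66.50; labor force unchanged → E = 2,256.89, U = 269.44, labor force = 2,526.33 thousand.
New unemployment rate = 269.44 / 2,526.33 = 10.67%.
Change = 10.67% − 8.32% = +2.35 percentage points.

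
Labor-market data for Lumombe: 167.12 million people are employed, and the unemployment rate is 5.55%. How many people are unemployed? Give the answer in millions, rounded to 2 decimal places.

About 9.82 million are unemployed.

Let U be the number unemployed. The labor force is E + U, and U/(E+U) = 0.0555.
So U = 0.0555 × 167.12 / (1 − 0.0555) = 9.2752 / 0.9445 ≈ 9.82 million.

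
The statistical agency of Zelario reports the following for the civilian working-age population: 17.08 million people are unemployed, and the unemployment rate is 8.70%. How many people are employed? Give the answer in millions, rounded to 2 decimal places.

Labor force = U / u = 17.08 / 0.0870 ≈ 196.32 million.
Employed = labor force − unemployed = 196.32 − 17.08 = 179.24 million.

About 179.24 million are employed.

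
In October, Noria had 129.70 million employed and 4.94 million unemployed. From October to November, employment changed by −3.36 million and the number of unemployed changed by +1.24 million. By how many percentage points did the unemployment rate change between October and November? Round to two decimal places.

October: labor force = 129.70 + 4.94 = 134.64; u = 4.94/134.64 = 3.67%.
November: labor force = 126.34 + 6.18 = 132.52; u = 6.18/132.52 = 4.66%.
Change = 4.66% − 3.67% = +0.99 pp.

The unemployment rate changed by +0.99 percentage points.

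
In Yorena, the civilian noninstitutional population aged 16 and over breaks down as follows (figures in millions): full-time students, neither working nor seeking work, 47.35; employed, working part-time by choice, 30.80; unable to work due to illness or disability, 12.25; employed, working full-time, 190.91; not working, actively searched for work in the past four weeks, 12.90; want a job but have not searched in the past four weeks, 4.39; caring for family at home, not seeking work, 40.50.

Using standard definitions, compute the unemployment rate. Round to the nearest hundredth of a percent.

Employed = 30.80 + 190.91 = 221.71 million.
Unemployed = 12.90 million.
Labor force = 221.71 + 12.90 = 234.61 million.
Unemployment rate = 12.90 / 234.61 = 5.50%.

Unemployment rate ≈ 5.50%.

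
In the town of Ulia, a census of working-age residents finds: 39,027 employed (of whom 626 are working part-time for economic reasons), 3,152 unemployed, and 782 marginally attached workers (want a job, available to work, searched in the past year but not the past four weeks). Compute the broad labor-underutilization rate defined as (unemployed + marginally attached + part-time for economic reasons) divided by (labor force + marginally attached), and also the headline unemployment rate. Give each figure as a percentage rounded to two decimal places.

Broad underutilization rate ≈ 10.61%; headline unemployment rate ≈ 7.47%.

Labor force = 39,027 + 3,152 = 42,179.
Numerator = 3,152 + 782 + 626 = 4,560.
Denominator = 42,179 + 782 = 42,961.
Broad rate = 4,560 / 42,961 = 10.61%.
Headline unemployment rate = 3,152 / 42,179 = 7.47%.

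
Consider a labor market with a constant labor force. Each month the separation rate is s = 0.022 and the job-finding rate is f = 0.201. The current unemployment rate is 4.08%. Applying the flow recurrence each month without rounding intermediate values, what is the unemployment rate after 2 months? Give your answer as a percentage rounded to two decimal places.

With a fixed labor force, u_{t+1} = u_t + s·(1−u_t) − f·u_t = u_t·(1−s−f) + s.
Here 1−s−f = 0.777 and s = 0.022.
u_1 = 0.040800 × 0.777 + 0.022 = 0.053702.
u_2 = 0.053702 × 0.777 + 0.022 = 0.063726.

Unemployment rate after two months ≈ 6.37%.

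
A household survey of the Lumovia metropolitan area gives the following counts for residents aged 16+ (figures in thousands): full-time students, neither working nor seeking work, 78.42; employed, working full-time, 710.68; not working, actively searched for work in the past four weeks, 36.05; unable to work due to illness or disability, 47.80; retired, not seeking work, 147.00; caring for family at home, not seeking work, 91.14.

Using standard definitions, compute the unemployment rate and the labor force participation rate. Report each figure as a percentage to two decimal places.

Unemployment rate ≈ 4.83%; labor force participation rate ≈ 67.21%.

Employed = 710.68 thousand.
Unemployed = 36.05 thousand.
Labor force = 710.68 + 36.05 = 746.73 thousand.
Not in labor force = 78.42 + 47.80 + 147.00 + 91.14 = 364.36 thousand (those not working and not actively searching are outside the labor force).
Civilian working-age population = 746.73 + 364.36 = 1,111.09 thousand.
Unemployment rate = 36.05 / 746.73 = 4.83%.
Labor force participation rate = 746.73 / 1,111.09 = 67.21%.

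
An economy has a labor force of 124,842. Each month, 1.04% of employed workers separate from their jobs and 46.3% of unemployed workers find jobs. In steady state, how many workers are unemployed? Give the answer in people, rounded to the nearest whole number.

About 2,743 are unemployed in steady state.

Steady-state unemployment rate u* = s/(s+f) = 1.04/(1.04+46.3) = 0.021969.
Unemployed = u* × labor force = 0.021969 × 124,842 ≈ 2,743.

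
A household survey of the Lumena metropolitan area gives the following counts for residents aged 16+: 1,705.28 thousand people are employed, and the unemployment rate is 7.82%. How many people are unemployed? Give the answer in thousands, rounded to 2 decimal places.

About 144.67 thousand are unemployed.

Let U be the number unemployed. The labor force is E + U, and U/(E+U) = 0.0782.
So U = 0.0782 × 1,705.28 / (1 − 0.0782) = 133.3529 / 0.9218 ≈ 144.67 thousand.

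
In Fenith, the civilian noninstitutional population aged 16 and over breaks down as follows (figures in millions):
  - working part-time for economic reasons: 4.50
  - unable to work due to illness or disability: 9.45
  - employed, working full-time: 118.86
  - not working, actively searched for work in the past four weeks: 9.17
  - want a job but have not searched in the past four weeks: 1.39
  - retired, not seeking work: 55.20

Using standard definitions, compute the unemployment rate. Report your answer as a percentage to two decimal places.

Employed = 4.50 + 118.86 = 123.36 million (anyone who worked, including part-time for economic reasons, counts as employed).
Unemployed = 9.17 million.
Labor force = 123.36 + 9.17 = 132.53 million.
Unemployment rate = 9.17 / 132.53 = 6.92%.

Unemployment rate ≈ 6.92%.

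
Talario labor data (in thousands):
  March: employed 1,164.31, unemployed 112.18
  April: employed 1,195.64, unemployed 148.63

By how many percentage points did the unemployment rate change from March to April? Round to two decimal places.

The unemployment rate changed by +2.27 percentage points.

March: labor force = 1,164.31 + 112.18 = 1,276.49; u = 112.18/1,276.49 = 8.79%.
April: labor force = 1,195.64 + 148.63 = 1,344.27; u = 148.63/1,344.27 = 11.06%.
Change = 11.06% − 8.79% = +2.27 pp.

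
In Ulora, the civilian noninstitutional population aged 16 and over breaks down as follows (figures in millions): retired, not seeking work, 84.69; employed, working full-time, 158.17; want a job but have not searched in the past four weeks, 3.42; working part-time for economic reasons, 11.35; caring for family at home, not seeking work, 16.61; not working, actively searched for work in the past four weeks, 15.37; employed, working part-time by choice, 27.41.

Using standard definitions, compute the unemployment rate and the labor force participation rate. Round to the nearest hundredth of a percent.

Unemployment rate ≈ 7.24%; labor force participation rate ≈ 66.97%.

Employed = 158.17 + 11.35 + 27.41 = 196.93 million (anyone who worked, including part-time for economic reasons, counts as employed).
Unemployed = 15.37 million.
Labor force = 196.93 + 15.37 = 212.30 million.
Not in labor force = 84.69 + 3.42 + 16.61 = 104.72 million (those not working and not actively searching are outside the labor force — including those who want a job but have given up searching).
Civilian working-age population = 212.30 + 104.72 = 317.02 million.
Unemployment rate = 15.37 / 212.30 = 7.24%.
Labor force participation rate = 212.30 / 317.02 = 66.97%.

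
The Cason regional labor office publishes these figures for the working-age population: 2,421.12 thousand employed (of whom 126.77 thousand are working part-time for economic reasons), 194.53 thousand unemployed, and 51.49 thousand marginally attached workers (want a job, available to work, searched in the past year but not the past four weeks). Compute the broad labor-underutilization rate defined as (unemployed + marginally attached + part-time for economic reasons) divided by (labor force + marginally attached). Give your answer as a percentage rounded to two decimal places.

Broad underutilization rate ≈ 13.98%.

Labor force = 2,421.12 + 194.53 = 2,615.65 thousand.
Numerator = 194.53 + 51.49 + 126.77 = 372.79 thousand.
Denominator = 2,615.65 + 51.49 = 2,667.14 thousand.
Broad rate = 372.79 / 2,667.14 = 13.98%.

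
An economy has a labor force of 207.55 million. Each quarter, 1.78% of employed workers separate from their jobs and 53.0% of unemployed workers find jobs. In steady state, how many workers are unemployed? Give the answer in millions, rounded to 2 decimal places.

Steady-state unemployment rate u* = s/(s+f) = 1.78/(1.78+53.0) = 0.032494.
Unemployed = u* × labor force = 0.032494 × 207.55 ≈ 6.74 million.

About 6.74 million are unemployed in steady state.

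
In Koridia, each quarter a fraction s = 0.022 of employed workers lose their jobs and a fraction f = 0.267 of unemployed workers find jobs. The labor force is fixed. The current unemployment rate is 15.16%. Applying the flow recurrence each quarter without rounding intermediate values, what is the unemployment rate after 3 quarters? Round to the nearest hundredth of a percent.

With a fixed labor force, u_{t+1} = u_t + s·(1−u_t) − f·u_t = u_t·(1−s−f) + s.
Here 1−s−f = 0.711 and s = 0.022.
u_1 = 0.151600 × 0.711 + 0.022 = 0.129788.
u_2 = 0.129788 × 0.711 + 0.022 = 0.114279.
u_3 = 0.114279 × 0.711 + 0.022 = 0.103252.

Unemployment rate after three quarters ≈ 10.33%.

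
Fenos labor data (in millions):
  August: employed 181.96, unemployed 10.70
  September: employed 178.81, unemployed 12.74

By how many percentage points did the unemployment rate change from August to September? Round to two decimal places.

The unemployment rate changed by +1.10 percentage points.

August: labor force = 181.96 + 10.70 = 192.66; u = 10.70/192.66 = 5.55%.
September: labor force = 178.81 + 12.74 = 191.55; u = 12.74/191.55 = 6.65%.
Change = 6.65% − 5.55% = +1.10 pp.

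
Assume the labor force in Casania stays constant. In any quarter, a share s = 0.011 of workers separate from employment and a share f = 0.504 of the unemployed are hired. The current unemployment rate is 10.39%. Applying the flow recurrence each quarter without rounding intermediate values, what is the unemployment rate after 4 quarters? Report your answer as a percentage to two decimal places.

Unemployment rate after four quarters ≈ 2.59%.

With a fixed labor force, u_{t+1} = u_t + s·(1−u_t) − f·u_t = u_t·(1−s−f) + s.
Here 1−s−f = 0.485 and s = 0.011.
u_1 = 0.103900 × 0.485 + 0.011 = 0.061392.
u_2 = 0.061392 × 0.485 + 0.011 = 0.040775.
u_3 = 0.040775 × 0.485 + 0.011 = 0.030776.
u_4 = 0.030776 × 0.485 + 0.011 = 0.025926.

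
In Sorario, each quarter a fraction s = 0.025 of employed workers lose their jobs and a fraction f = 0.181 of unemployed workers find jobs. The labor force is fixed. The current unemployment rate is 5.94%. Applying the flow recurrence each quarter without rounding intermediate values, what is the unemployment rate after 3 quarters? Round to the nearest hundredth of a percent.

With a fixed labor force, u_{t+1} = u_t + s·(1−u_t) − f·u_t = u_t·(1−s−f) + s.
Here 1−s−f = 0.794 and s = 0.025.
u_1 = 0.059400 × 0.794 + 0.025 = 0.072164.
u_2 = 0.072164 × 0.794 + 0.025 = 0.082298.
u_3 = 0.082298 × 0.794 + 0.025 = 0.090345.

Unemployment rate after three quarters ≈ 9.03%.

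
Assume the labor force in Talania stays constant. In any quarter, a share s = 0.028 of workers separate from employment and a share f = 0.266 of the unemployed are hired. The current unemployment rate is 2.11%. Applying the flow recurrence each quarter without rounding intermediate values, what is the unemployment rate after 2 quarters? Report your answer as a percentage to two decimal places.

Unemployment rate after two quarters ≈ 5.83%.

With a fixed labor force, u_{t+1} = u_t + s·(1−u_t) − f·u_t = u_t·(1−s−f) + s.
Here 1−s−f = 0.706 and s = 0.028.
u_1 = 0.021100 × 0.706 + 0.028 = 0.042897.
u_2 = 0.042897 × 0.706 + 0.028 = 0.058285.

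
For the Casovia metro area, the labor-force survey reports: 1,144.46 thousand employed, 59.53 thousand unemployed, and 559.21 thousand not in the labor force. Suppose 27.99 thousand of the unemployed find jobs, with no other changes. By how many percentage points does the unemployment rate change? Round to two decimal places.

The unemployment rate changes by −2.32 percentage points.

Initially, labor force = 1,144.46 + 59.53 = 1,203.99 thousand, so u = 59.53/1,203.99 = 4.94%.
After the change, unemployed falls and employed rises by 27.99; labor force unchanged → E = 1,172.45, U = 31.54, labor force = 1,203.99 thousand.
New unemployment rate = 31.54 / 1,203.99 = 2.62%.
Change = 2.62% − 4.94% = −2.32 percentage points.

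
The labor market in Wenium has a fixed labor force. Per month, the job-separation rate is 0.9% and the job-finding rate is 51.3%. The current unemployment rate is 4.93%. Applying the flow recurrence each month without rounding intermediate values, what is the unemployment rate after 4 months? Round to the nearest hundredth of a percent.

With a fixed labor force, u_{t+1} = u_t + s·(1−u_t) − f·u_t = u_t·(1−s−f) + s.
Here 1−s−f = 0.478 and s = 0.009.
u_1 = 0.049300 × 0.478 + 0.009 = 0.032565.
u_2 = 0.032565 × 0.478 + 0.009 = 0.024566.
u_3 = 0.024566 × 0.478 + 0.009 = 0.020743.
u_4 = 0.020743 × 0.478 + 0.009 = 0.018915.

Unemployment rate after four months ≈ 1.89%.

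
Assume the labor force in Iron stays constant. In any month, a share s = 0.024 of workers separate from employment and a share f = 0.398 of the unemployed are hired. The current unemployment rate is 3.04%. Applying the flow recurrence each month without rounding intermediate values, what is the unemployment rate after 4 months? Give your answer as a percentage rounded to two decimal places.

Unemployment rate after four months ≈ 5.39%.

With a fixed labor force, u_{t+1} = u_t + s·(1−u_t) − f·u_t = u_t·(1−s−f) + s.
Here 1−s−f = 0.578 and s = 0.024.
u_1 = 0.030400 × 0.578 + 0.024 = 0.041571.
u_2 = 0.041571 × 0.578 + 0.024 = 0.048028.
u_3 = 0.048028 × 0.578 + 0.024 = 0.051760.
u_4 = 0.051760 × 0.578 + 0.024 = 0.053917.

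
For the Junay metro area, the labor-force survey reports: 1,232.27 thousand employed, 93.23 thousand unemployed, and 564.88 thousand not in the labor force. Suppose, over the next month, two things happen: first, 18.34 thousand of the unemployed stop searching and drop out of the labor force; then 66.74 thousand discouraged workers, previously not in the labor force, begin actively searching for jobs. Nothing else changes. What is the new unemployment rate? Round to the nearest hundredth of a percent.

Initially, labor force = 1,232.27 + 93.23 = 1,325.50 thousand, so u = 93.23/1,325.50 = 7.03%.
After the first change, unemployed and labor force both fall by 18.34 → E = 1,232.27, U = 74.89, labor force = 1,307.16 thousand.
After the second change, unemployed and labor force both rise by 66.74 → E = 1,232.27, U = 141.63, labor force = 1,373.90 thousand.
New unemployment rate = 141.63 / 1,373.90 = 10.31%.

New unemployment rate ≈ 10.31%.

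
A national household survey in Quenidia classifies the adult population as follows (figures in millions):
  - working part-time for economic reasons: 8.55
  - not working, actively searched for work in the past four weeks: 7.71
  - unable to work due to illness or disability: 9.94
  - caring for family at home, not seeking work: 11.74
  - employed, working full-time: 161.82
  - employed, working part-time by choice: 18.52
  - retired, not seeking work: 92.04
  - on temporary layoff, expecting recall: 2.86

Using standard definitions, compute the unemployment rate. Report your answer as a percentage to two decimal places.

Unemployment rate ≈ 5.30%.

Employed = 8.55 + 161.82 + 18.52 = 188.89 million (anyone who worked, including part-time for economic reasons, counts as employed).
Unemployed = 7.71 + 2.86 = 10.57 million (jobless and actively searching, or on temporary layoff).
Labor force = 188.89 + 10.57 = 199.46 million.
Unemployment rate = 10.57 / 199.46 = 5.30%.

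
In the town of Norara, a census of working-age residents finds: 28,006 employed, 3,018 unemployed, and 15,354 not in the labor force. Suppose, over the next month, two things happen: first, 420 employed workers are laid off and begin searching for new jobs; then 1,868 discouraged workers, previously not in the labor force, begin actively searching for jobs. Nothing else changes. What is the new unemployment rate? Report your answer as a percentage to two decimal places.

Initially, labor force = 28,006 + 3,018 = 31,024, so u = 3,018/31,024 = 9.73%.
After the first change, employed falls and unemployed rises by 420; labor force unchanged → E = 27,586, U = 3,438, labor force = 31,024.
After the second change, unemployed and labor force both rise by 1,868 → E = 27,586, U = 5,306, labor force = 32,892.
New unemployment rate = 5,306 / 32,892 = 16.13%.

New unemployment rate ≈ 16.13%.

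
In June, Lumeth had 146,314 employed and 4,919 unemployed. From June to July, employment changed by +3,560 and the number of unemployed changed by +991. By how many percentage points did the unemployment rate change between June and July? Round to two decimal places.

June: labor force = 146,314 + 4,919 = 151,233; u = 4,919/151,233 = 3.25%.
July: labor force = 149,874 + 5,910 = 155,784; u = 5,910/155,784 = 3.79%.
Change = 3.79% − 3.25% = +0.54 pp.

The unemployment rate changed by +0.54 percentage points.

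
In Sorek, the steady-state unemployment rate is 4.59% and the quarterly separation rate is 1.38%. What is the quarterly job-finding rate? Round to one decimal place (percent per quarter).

Job-finding rate ≈ 28.7% per quarter.

From u* = s/(s+f): f = s·(1−u)/u.
f = 1.38 × (1 − 0.0459) / 0.0459 = 1.3167 / 0.0459 ≈ 28.7% per quarter.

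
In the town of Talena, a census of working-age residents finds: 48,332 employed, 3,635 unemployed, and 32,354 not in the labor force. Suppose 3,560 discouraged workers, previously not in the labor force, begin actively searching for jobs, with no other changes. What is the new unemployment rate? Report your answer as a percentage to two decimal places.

Initially, labor force = 48,332 + 3,635 = 51,967, so u = 3,635/51,967 = 6.99%.
After the change, unemployed and labor force both rise by 3,560 → E = 48,332, U = 7,195, labor force = 55,527.
New unemployment rate = 7,195 / 55,527 = 12.96%.

New unemployment rate ≈ 12.96%.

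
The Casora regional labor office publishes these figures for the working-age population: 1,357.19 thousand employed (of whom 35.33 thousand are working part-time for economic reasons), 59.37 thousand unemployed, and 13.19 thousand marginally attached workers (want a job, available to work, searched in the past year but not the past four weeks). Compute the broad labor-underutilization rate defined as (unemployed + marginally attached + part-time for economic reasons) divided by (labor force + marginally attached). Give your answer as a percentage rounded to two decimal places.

Broad underutilization rate ≈ 7.55%.

Labor force = 1,357.19 + 59.37 = 1,416.56 thousand.
Numerator = 59.37 + 13.19 + 35.33 = 107.89 thousand.
Denominator = 1,416.56 + 13.19 = 1,429.75 thousand.
Broad rate = 107.89 / 1,429.75 = 7.55%.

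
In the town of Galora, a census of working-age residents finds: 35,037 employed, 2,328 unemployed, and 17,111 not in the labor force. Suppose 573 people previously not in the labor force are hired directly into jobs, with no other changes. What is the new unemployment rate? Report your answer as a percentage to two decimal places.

New unemployment rate ≈ 6.14%.

Initially, labor force = 35,037 + 2,328 = 37,365, so u = 2,328/37,365 = 6.23%.
After the change, employed and labor force both rise by 573; unemployed unchanged → E = 35,610, U = 2,328, labor force = 37,938.
New unemployment rate = 2,328 / 37,938 = 6.14%.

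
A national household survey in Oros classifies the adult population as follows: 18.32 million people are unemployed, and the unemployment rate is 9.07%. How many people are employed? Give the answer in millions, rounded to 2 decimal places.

About 183.66 million are employed.

Labor force = U / u = 18.32 / 0.0907 ≈ 201.98 million.
Employed = labor force − unemployed = 201.98 − 18.32 = 183.66 million.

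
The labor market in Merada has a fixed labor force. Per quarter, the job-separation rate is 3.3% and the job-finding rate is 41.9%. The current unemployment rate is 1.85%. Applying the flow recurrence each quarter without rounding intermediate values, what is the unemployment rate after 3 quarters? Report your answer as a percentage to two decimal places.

Unemployment rate after three quarters ≈ 6.40%.

With a fixed labor force, u_{t+1} = u_t + s·(1−u_t) − f·u_t = u_t·(1−s−f) + s.
Here 1−s−f = 0.548 and s = 0.033.
u_1 = 0.018500 × 0.548 + 0.033 = 0.043138.
u_2 = 0.043138 × 0.548 + 0.033 = 0.056640.
u_3 = 0.056640 × 0.548 + 0.033 = 0.064039.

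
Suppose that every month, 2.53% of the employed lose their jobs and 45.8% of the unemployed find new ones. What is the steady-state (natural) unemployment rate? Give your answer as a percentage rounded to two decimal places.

At steady state the flows balance: s·E = f·U, so U/(E+U) = s/(s+f).
u* = 2.53 / (2.53 + 45.8) = 2.53 / 48.33 = 5.23%.

Steady-state unemployment rate ≈ 5.23%.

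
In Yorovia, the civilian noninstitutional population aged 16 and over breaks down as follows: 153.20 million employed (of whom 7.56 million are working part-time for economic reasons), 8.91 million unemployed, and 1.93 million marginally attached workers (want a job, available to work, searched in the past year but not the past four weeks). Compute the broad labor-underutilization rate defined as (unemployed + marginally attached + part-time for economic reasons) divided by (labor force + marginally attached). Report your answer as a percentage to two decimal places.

Labor force = 153.20 + 8.91 = 162.11 million.
Numerator = 8.91 + 1.93 + 7.56 = 18.40 million.
Denominator = 162.11 + 1.93 = 164.04 million.
Broad rate = 18.40 / 164.04 = 11.22%.

Broad underutilization rate ≈ 11.22%.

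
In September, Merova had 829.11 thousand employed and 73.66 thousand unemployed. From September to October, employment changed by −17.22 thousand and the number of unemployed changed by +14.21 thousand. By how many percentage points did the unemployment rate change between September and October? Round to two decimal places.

The unemployment rate changed by +1.61 percentage points.

September: labor force = 829.11 + 73.66 = 902.77; u = 73.66/902.77 = 8.16%.
October: labor force = 811.89 + 87.87 = 899.76; u = 87.87/899.76 = 9.77%.
Change = 9.77% − 8.16% = +1.61 pp.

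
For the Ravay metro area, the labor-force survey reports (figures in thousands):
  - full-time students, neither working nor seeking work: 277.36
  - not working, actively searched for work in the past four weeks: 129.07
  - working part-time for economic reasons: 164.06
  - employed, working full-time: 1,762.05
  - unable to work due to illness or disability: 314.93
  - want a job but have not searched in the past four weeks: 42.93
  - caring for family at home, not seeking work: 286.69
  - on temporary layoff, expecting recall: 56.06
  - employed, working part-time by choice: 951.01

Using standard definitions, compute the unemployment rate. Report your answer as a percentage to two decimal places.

Employed = 164.06 + 1,762.05 + 951.01 = 2,877.12 thousand (anyone who worked, including part-time for economic reasons, counts as employed).
Unemployed = 129.07 + 56.06 = 185.13 thousand (jobless and actively searching, or on temporary layoff).
Labor force = 2,877.12 + 185.13 = 3,062.25 thousand.
Unemployment rate = 185.13 / 3,062.25 = 6.05%.

Unemployment rate ≈ 6.05%.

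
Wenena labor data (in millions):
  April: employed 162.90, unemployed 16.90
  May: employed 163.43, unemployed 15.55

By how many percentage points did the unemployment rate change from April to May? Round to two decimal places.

The unemployment rate changed by −0.71 percentage points.

April: labor force = 162.90 + 16.90 = 179.80; u = 16.90/179.80 = 9.40%.
May: labor force = 163.43 + 15.55 = 178.98; u = 15.55/178.98 = 8.69%.
Change = 8.69% − 9.40% = −0.71 pp.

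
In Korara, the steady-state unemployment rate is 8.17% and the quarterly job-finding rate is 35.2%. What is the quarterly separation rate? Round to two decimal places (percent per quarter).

From u* = s/(s+f): s = u·f/(1−u).
s = 0.0817 × 35.2 / (1 − 0.0817) = 2.8758 / 0.9183 ≈ 3.13% per quarter.

Separation rate ≈ 3.13% per quarter.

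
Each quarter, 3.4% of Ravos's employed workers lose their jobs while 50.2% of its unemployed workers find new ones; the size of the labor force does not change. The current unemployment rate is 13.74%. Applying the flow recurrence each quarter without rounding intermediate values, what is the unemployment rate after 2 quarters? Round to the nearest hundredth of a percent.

Unemployment rate after two quarters ≈ 7.94%.

With a fixed labor force, u_{t+1} = u_t + s·(1−u_t) − f·u_t = u_t·(1−s−f) + s.
Here 1−s−f = 0.464 and s = 0.034.
u_1 = 0.137400 × 0.464 + 0.034 = 0.097754.
u_2 = 0.097754 × 0.464 + 0.034 = 0.079358.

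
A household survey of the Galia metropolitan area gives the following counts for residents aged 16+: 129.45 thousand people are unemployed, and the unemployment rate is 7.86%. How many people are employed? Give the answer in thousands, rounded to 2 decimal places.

About 1,517.50 thousand are employed.

Labor force = U / u = 129.45 / 0.0786 ≈ 1,646.95 thousand.
Employed = labor force − unemployed = 1,646.95 − 129.45 = 1,517.50 thousand.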